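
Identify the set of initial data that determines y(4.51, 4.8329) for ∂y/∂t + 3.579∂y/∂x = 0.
A single point: x = -12.7869491. The characteristic through (4.51, 4.8329) is x - 3.579t = const, so x = 4.51 - 3.579·4.8329 = -12.7869491.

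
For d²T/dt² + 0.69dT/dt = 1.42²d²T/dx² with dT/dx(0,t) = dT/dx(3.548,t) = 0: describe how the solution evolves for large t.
T → constant (steady state). Damping (γ=0.69) dissipates the nonconstant modes; with Neumann BCs the spatial average obeys M''+γM'=0 and tends to a finite limit.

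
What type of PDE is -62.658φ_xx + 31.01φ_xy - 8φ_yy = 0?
With A = -62.658, B = 31.01, C = -8, the discriminant is -1043.4359. This is an elliptic PDE.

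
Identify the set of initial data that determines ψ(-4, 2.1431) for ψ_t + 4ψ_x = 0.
A single point: x = -12.5724. The characteristic through (-4, 2.1431) is x - 4t = const, so x = -4 - 4·2.1431 = -12.5724.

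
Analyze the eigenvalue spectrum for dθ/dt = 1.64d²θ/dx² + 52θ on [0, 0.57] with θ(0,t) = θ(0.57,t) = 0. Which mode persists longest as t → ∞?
Eigenvalues: λₙ = 1.64n²π²/0.57² - 52.
First three modes:
  n=1: λ₁ = 1.64π²/0.57² - 52 ≈ -2.181
  n=2: λ₂ = 6.56π²/0.57² - 52 ≈ 147.275
  n=3: λ₃ = 14.76π²/0.57² - 52 ≈ 396.37
Since 1.64π²/0.57² ≈ 49.819 < 52, λ₁ < 0.
The n=1 mode grows fastest (−λₙ is largest for n=1) → dominates.
Asymptotic: θ ~ c₁ sin(πx/0.57) e^{2.181t} (exponential growth at rate −λ₁ ≈ 2.181).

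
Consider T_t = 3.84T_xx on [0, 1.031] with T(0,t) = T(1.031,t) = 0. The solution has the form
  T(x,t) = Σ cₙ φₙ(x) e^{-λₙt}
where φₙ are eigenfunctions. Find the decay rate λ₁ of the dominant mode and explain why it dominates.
Eigenvalues: λₙ = 3.84n²π²/1.031².
First three modes:
  n=1: λ₁ = 3.84π²/1.031² ≈ 35.654
  n=2: λ₂ = 15.36π²/1.031² ≈ 142.618 (4× faster decay)
  n=3: λ₃ = 34.56π²/1.031² ≈ 320.89 (9× faster decay)
As t → ∞, higher modes decay exponentially faster. The n=1 mode dominates: T ~ c₁ sin(πx/1.031) e^{-λ₁t}.
Decay rate: λ₁ = 3.84π²/1.031² ≈ 35.654.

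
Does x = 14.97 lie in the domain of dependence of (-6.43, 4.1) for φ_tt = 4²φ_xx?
No. The domain of dependence is [-22.83, 9.97], and 14.97 is outside this interval.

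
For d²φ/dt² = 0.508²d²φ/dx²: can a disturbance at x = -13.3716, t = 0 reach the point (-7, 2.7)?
No. The domain of dependence is [-8.3716, -5.6284], and -13.3716 is outside this interval.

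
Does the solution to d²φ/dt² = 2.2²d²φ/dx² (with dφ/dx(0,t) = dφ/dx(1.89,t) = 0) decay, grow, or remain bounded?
φ oscillates about a mean that drifts linearly in t (generically unbounded; no decay). There is no damping, so the nonconstant modes persist as standing waves (energy conserved, no decay). But with Neumann conditions at both ends the constant mode has eigenvalue 0: the spatial mean M(t) of φ satisfies M'' = 0, so M(t) = M(0) + M'(0)·t. Unless the initial velocity has zero mean (∫φ_t(x,0)dx = 0), the solution grows linearly in t (unbounded, though not exponentially); if it does have zero mean, the solution stays bounded and simply oscillates.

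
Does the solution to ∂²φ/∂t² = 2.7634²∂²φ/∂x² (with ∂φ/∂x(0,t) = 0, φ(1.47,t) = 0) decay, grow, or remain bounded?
φ oscillates (no decay). Energy is conserved; the solution oscillates indefinitely as standing waves.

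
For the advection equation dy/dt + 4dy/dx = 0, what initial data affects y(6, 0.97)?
A single point: x = 2.12. The characteristic through (6, 0.97) is x - 4t = const, so x = 6 - 4·0.97 = 2.12.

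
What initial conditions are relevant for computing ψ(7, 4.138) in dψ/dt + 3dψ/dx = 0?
A single point: x = -5.414. The characteristic through (7, 4.138) is x - 3t = const, so x = 7 - 3·4.138 = -5.414.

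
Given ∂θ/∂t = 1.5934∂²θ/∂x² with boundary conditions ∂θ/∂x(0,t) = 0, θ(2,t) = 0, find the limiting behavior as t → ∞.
θ → 0. Heat escapes through the Dirichlet boundary.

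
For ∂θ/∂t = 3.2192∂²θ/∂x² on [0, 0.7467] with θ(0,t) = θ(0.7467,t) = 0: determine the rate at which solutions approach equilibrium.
Eigenvalues: λₙ = 3.2192n²π²/0.7467².
First three modes:
  n=1: λ₁ = 3.2192π²/0.7467² ≈ 56.984
  n=2: λ₂ = 12.8768π²/0.7467² ≈ 227.937 (4× faster decay)
  n=3: λ₃ = 28.9728π²/0.7467² ≈ 512.859 (9× faster decay)
As t → ∞, higher modes decay exponentially faster. The n=1 mode dominates: θ ~ c₁ sin(πx/0.7467) e^{-λ₁t}.
Decay rate: λ₁ = 3.2192π²/0.7467² ≈ 56.984.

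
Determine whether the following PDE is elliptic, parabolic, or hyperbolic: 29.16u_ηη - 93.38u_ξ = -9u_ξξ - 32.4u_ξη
Rewriting in standard form: 9u_ξξ + 32.4u_ξη + 29.16u_ηη - 93.38u_ξ = 0. Coefficients: A = 9, B = 32.4, C = 29.16. B² - 4AC = 0, which is zero, so the equation is parabolic.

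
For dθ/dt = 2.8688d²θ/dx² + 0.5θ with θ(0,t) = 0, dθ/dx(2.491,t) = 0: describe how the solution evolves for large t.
θ → 0. Diffusion dominates reaction (r=0.5 < κπ²/(4L²)≈1.14); solution decays.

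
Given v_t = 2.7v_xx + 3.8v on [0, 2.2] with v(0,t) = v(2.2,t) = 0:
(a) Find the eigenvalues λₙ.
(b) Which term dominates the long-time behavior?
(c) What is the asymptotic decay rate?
Eigenvalues: λₙ = 2.7n²π²/2.2² - 3.8.
First three modes:
  n=1: λ₁ = 2.7π²/2.2² - 3.8 ≈ 1.706
  n=2: λ₂ = 10.8π²/2.2² - 3.8 ≈ 18.223
  n=3: λ₃ = 24.3π²/2.2² - 3.8 ≈ 45.752
Since 2.7π²/2.2² ≈ 5.506 > 3.8, all λₙ > 0.
The n=1 mode decays slowest → dominates as t → ∞.
Asymptotic: v ~ c₁ sin(πx/2.2) e^{-λ₁t} with decay rate λ₁ ≈ 1.706.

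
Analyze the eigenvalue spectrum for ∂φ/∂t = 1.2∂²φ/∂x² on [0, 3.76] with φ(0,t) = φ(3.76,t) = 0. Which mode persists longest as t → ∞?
Eigenvalues: λₙ = 1.2n²π²/3.76².
First three modes:
  n=1: λ₁ = 1.2π²/3.76² ≈ 0.838
  n=2: λ₂ = 4.8π²/3.76² ≈ 3.351 (4× faster decay)
  n=3: λ₃ = 10.8π²/3.76² ≈ 7.54 (9× faster decay)
As t → ∞, higher modes decay exponentially faster. The n=1 mode dominates: φ ~ c₁ sin(πx/3.76) e^{-λ₁t}.
Decay rate: λ₁ = 1.2π²/3.76² ≈ 0.838.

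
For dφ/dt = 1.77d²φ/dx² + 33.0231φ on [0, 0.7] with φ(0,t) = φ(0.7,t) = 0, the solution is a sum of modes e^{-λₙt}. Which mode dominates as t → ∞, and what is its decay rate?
Eigenvalues: λₙ = 1.77n²π²/0.7² - 33.0231.
First three modes:
  n=1: λ₁ = 1.77π²/0.7² - 33.0231 ≈ 2.628
  n=2: λ₂ = 7.08π²/0.7² - 33.0231 ≈ 109.583
  n=3: λ₃ = 15.93π²/0.7² - 33.0231 ≈ 287.84
Since 1.77π²/0.7² ≈ 35.651 > 33.0231, all λₙ > 0.
The n=1 mode decays slowest → dominates as t → ∞.
Asymptotic: φ ~ c₁ sin(πx/0.7) e^{-λ₁t} with decay rate λ₁ ≈ 2.628.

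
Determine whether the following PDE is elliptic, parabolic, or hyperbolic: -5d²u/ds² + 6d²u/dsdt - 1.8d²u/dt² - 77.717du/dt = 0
Coefficients: A = -5, B = 6, C = -1.8. B² - 4AC = 0, which is zero, so the equation is parabolic.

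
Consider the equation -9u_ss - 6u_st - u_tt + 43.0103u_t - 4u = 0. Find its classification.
Parabolic. (A = -9, B = -6, C = -1 gives B² - 4AC = 0.)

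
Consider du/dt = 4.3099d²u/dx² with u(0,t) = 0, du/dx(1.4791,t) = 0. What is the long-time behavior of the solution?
As t → ∞, u → 0. Heat escapes through the Dirichlet boundary.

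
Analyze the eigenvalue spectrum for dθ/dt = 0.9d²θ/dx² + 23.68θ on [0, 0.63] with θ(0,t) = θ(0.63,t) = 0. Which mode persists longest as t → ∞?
Eigenvalues: λₙ = 0.9n²π²/0.63² - 23.68.
First three modes:
  n=1: λ₁ = 0.9π²/0.63² - 23.68 ≈ -1.3
  n=2: λ₂ = 3.6π²/0.63² - 23.68 ≈ 65.84
  n=3: λ₃ = 8.1π²/0.63² - 23.68 ≈ 177.74
Since 0.9π²/0.63² ≈ 22.38 < 23.68, λ₁ < 0.
The n=1 mode grows fastest (−λₙ is largest for n=1) → dominates.
Asymptotic: θ ~ c₁ sin(πx/0.63) e^{1.3t} (exponential growth at rate −λ₁ ≈ 1.3).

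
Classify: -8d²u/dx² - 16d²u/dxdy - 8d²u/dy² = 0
Parabolic (discriminant = 0).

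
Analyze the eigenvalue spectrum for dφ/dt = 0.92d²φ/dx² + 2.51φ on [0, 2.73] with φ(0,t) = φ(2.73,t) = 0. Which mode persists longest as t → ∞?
Eigenvalues: λₙ = 0.92n²π²/2.73² - 2.51.
First three modes:
  n=1: λ₁ = 0.92π²/2.73² - 2.51 ≈ -1.292
  n=2: λ₂ = 3.68π²/2.73² - 2.51 ≈ 2.363
  n=3: λ₃ = 8.28π²/2.73² - 2.51 ≈ 8.455
Since 0.92π²/2.73² ≈ 1.218 < 2.51, λ₁ < 0.
The n=1 mode grows fastest (−λₙ is largest for n=1) → dominates.
Asymptotic: φ ~ c₁ sin(πx/2.73) e^{1.292t} (exponential growth at rate −λ₁ ≈ 1.292).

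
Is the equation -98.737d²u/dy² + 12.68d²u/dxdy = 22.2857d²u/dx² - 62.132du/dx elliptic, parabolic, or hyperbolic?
Rewriting in standard form: -22.2857d²u/dx² + 12.68d²u/dxdy - 98.737d²u/dy² + 62.132du/dx = 0. Computing B² - 4AC with A = -22.2857, B = 12.68, C = -98.737: discriminant = -8640.9102436 (negative). Answer: elliptic.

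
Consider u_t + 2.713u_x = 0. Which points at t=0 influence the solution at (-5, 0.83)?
A single point: x = -7.25179. The characteristic through (-5, 0.83) is x - 2.713t = const, so x = -5 - 2.713·0.83 = -7.25179.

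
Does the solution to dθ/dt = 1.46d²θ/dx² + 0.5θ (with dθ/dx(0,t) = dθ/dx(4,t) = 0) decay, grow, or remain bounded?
θ grows unboundedly. With Neumann BCs the constant mode has diffusion eigenvalue 0, so any r > 0 makes it grow like e^(0.5t); solution grows exponentially.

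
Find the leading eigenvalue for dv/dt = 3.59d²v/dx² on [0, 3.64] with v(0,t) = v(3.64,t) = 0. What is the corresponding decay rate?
Eigenvalues: λₙ = 3.59n²π²/3.64².
First three modes:
  n=1: λ₁ = 3.59π²/3.64² ≈ 2.674
  n=2: λ₂ = 14.36π²/3.64² ≈ 10.697 (4× faster decay)
  n=3: λ₃ = 32.31π²/3.64² ≈ 24.068 (9× faster decay)
As t → ∞, higher modes decay exponentially faster. The n=1 mode dominates: v ~ c₁ sin(πx/3.64) e^{-λ₁t}.
Decay rate: λ₁ = 3.59π²/3.64² ≈ 2.674.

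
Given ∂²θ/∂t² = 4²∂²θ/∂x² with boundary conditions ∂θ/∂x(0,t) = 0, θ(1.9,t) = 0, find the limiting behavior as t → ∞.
θ oscillates (no decay). Energy is conserved; the solution oscillates indefinitely as standing waves.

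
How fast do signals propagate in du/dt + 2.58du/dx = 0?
Speed = 2.58. Information travels along x - 2.58t = const (rightward).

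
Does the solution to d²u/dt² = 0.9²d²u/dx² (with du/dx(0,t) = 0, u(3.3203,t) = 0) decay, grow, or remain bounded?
u oscillates (no decay). Energy is conserved; the solution oscillates indefinitely as standing waves.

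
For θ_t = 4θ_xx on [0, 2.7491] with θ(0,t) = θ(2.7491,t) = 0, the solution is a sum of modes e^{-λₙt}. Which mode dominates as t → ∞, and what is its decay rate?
Eigenvalues: λₙ = 4n²π²/2.7491².
First three modes:
  n=1: λ₁ = 4π²/2.7491² ≈ 5.224
  n=2: λ₂ = 16π²/2.7491² ≈ 20.895 (4× faster decay)
  n=3: λ₃ = 36π²/2.7491² ≈ 47.013 (9× faster decay)
As t → ∞, higher modes decay exponentially faster. The n=1 mode dominates: θ ~ c₁ sin(πx/2.7491) e^{-λ₁t}.
Decay rate: λ₁ = 4π²/2.7491² ≈ 5.224.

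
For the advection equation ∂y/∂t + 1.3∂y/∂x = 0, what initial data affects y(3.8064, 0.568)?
A single point: x = 3.068. The characteristic through (3.8064, 0.568) is x - 1.3t = const, so x = 3.8064 - 1.3·0.568 = 3.068.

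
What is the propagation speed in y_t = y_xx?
Infinite. The heat equation is parabolic, not hyperbolic, so disturbances propagate instantly.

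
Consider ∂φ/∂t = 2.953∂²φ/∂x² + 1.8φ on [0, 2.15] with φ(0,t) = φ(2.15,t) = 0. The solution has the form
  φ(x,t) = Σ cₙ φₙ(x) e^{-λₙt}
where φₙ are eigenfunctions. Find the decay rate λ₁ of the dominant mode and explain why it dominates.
Eigenvalues: λₙ = 2.953n²π²/2.15² - 1.8.
First three modes:
  n=1: λ₁ = 2.953π²/2.15² - 1.8 ≈ 4.505
  n=2: λ₂ = 11.812π²/2.15² - 1.8 ≈ 23.42
  n=3: λ₃ = 26.577π²/2.15² - 1.8 ≈ 54.945
Since 2.953π²/2.15² ≈ 6.305 > 1.8, all λₙ > 0.
The n=1 mode decays slowest → dominates as t → ∞.
Asymptotic: φ ~ c₁ sin(πx/2.15) e^{-λ₁t} with decay rate λ₁ ≈ 4.505.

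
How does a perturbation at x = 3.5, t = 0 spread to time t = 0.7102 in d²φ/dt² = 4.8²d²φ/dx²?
Domain of influence: [0.09104, 6.90896]. Data at x = 3.5 spreads outward at speed 4.8.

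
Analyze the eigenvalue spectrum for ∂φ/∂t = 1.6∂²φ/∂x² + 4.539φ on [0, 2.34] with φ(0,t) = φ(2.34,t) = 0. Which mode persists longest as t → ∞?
Eigenvalues: λₙ = 1.6n²π²/2.34² - 4.539.
First three modes:
  n=1: λ₁ = 1.6π²/2.34² - 4.539 ≈ -1.655
  n=2: λ₂ = 6.4π²/2.34² - 4.539 ≈ 6.997
  n=3: λ₃ = 14.4π²/2.34² - 4.539 ≈ 21.417
Since 1.6π²/2.34² ≈ 2.884 < 4.539, λ₁ < 0.
The n=1 mode grows fastest (−λₙ is largest for n=1) → dominates.
Asymptotic: φ ~ c₁ sin(πx/2.34) e^{1.655t} (exponential growth at rate −λ₁ ≈ 1.655).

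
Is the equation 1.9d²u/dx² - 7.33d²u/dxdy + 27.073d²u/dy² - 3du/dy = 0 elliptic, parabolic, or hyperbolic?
Computing B² - 4AC with A = 1.9, B = -7.33, C = 27.073: discriminant = -152.0259 (negative). Answer: elliptic.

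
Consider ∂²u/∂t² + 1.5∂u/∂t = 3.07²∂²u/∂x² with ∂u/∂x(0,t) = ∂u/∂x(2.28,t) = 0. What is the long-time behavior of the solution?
As t → ∞, u → constant (steady state). Damping (γ=1.5) dissipates the nonconstant modes; with Neumann BCs the spatial average obeys M''+γM'=0 and tends to a finite limit.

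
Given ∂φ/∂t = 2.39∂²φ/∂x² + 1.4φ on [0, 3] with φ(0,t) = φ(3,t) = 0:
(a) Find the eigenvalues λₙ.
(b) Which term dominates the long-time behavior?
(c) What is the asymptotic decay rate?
Eigenvalues: λₙ = 2.39n²π²/3² - 1.4.
First three modes:
  n=1: λ₁ = 2.39π²/3² - 1.4 ≈ 1.221
  n=2: λ₂ = 9.56π²/3² - 1.4 ≈ 9.084
  n=3: λ₃ = 21.51π²/3² - 1.4 ≈ 22.188
Since 2.39π²/3² ≈ 2.621 > 1.4, all λₙ > 0.
The n=1 mode decays slowest → dominates as t → ∞.
Asymptotic: φ ~ c₁ sin(πx/3) e^{-λ₁t} with decay rate λ₁ ≈ 1.221.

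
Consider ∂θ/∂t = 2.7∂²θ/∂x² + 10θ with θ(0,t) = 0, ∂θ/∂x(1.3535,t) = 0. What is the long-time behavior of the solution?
As t → ∞, θ grows unboundedly. Reaction dominates diffusion (r=10 > κπ²/(4L²)≈3.64); solution grows exponentially.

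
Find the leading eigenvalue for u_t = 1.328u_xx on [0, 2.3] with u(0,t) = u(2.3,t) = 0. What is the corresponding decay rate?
Eigenvalues: λₙ = 1.328n²π²/2.3².
First three modes:
  n=1: λ₁ = 1.328π²/2.3² ≈ 2.478
  n=2: λ₂ = 5.312π²/2.3² ≈ 9.911 (4× faster decay)
  n=3: λ₃ = 11.952π²/2.3² ≈ 22.299 (9× faster decay)
As t → ∞, higher modes decay exponentially faster. The n=1 mode dominates: u ~ c₁ sin(πx/2.3) e^{-λ₁t}.
Decay rate: λ₁ = 1.328π²/2.3² ≈ 2.478.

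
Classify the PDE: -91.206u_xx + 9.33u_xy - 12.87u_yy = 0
A = -91.206, B = 9.33, C = -12.87. Discriminant B² - 4AC = -4608.23598. Since -4608.23598 < 0, elliptic.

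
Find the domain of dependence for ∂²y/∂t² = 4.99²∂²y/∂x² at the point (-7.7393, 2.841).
Domain of dependence: [-21.91589, 6.43729]. Signals travel at speed 4.99, so data within |x - -7.7393| ≤ 4.99·2.841 = 14.17659 can reach the point.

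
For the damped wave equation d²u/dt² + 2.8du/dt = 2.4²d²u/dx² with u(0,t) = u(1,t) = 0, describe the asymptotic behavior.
u → 0. Damping (γ=2.8) dissipates energy; oscillations decay exponentially.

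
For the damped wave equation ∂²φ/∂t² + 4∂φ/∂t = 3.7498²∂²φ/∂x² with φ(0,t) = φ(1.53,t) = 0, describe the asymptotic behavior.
φ → 0. Damping (γ=4) dissipates energy; oscillations decay exponentially.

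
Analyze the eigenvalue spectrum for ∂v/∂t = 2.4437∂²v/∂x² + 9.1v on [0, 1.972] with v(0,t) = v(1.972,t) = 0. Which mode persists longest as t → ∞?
Eigenvalues: λₙ = 2.4437n²π²/1.972² - 9.1.
First three modes:
  n=1: λ₁ = 2.4437π²/1.972² - 9.1 ≈ -2.898
  n=2: λ₂ = 9.7748π²/1.972² - 9.1 ≈ 15.708
  n=3: λ₃ = 21.9933π²/1.972² - 9.1 ≈ 46.718
Since 2.4437π²/1.972² ≈ 6.202 < 9.1, λ₁ < 0.
The n=1 mode grows fastest (−λₙ is largest for n=1) → dominates.
Asymptotic: v ~ c₁ sin(πx/1.972) e^{2.898t} (exponential growth at rate −λ₁ ≈ 2.898).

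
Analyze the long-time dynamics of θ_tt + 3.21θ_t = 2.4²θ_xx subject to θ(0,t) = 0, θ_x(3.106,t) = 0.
Long-time behavior: θ → 0. Damping (γ=3.21) dissipates energy; oscillations decay exponentially.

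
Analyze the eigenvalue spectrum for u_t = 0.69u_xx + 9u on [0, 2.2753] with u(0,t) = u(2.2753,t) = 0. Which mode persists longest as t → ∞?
Eigenvalues: λₙ = 0.69n²π²/2.2753² - 9.
First three modes:
  n=1: λ₁ = 0.69π²/2.2753² - 9 ≈ -7.685
  n=2: λ₂ = 2.76π²/2.2753² - 9 ≈ -3.738
  n=3: λ₃ = 6.21π²/2.2753² - 9 ≈ 2.839
Since 0.69π²/2.2753² ≈ 1.315 < 9, λ₁ < 0.
The n=1 mode grows fastest (−λₙ is largest for n=1) → dominates.
Asymptotic: u ~ c₁ sin(πx/2.2753) e^{7.685t} (exponential growth at rate −λ₁ ≈ 7.685).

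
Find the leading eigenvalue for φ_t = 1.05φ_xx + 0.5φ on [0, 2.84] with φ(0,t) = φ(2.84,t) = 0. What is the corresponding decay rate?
Eigenvalues: λₙ = 1.05n²π²/2.84² - 0.5.
First three modes:
  n=1: λ₁ = 1.05π²/2.84² - 0.5 ≈ 0.785
  n=2: λ₂ = 4.2π²/2.84² - 0.5 ≈ 4.639
  n=3: λ₃ = 9.45π²/2.84² - 0.5 ≈ 11.064
Since 1.05π²/2.84² ≈ 1.285 > 0.5, all λₙ > 0.
The n=1 mode decays slowest → dominates as t → ∞.
Asymptotic: φ ~ c₁ sin(πx/2.84) e^{-λ₁t} with decay rate λ₁ ≈ 0.785.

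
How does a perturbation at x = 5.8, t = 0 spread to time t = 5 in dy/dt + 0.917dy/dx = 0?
At x = 10.385. The characteristic carries data from (5.8, 0) to (10.385, 5).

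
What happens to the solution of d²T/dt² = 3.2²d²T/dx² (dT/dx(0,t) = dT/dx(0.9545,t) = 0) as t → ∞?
T oscillates about a mean that drifts linearly in t (generically unbounded; no decay). There is no damping, so the nonconstant modes persist as standing waves (energy conserved, no decay). But with Neumann conditions at both ends the constant mode has eigenvalue 0: the spatial mean M(t) of T satisfies M'' = 0, so M(t) = M(0) + M'(0)·t. Unless the initial velocity has zero mean (∫T_t(x,0)dx = 0), the solution grows linearly in t (unbounded, though not exponentially); if it does have zero mean, the solution stays bounded and simply oscillates.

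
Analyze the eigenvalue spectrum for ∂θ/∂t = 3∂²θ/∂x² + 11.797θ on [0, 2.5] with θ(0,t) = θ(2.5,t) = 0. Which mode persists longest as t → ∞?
Eigenvalues: λₙ = 3n²π²/2.5² - 11.797.
First three modes:
  n=1: λ₁ = 3π²/2.5² - 11.797 ≈ -7.06
  n=2: λ₂ = 12π²/2.5² - 11.797 ≈ 7.153
  n=3: λ₃ = 27π²/2.5² - 11.797 ≈ 30.84
Since 3π²/2.5² ≈ 4.737 < 11.797, λ₁ < 0.
The n=1 mode grows fastest (−λₙ is largest for n=1) → dominates.
Asymptotic: θ ~ c₁ sin(πx/2.5) e^{7.06t} (exponential growth at rate −λ₁ ≈ 7.06).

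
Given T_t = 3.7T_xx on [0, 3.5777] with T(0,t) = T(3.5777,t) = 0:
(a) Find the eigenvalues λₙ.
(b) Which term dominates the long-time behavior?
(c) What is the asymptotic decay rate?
Eigenvalues: λₙ = 3.7n²π²/3.5777².
First three modes:
  n=1: λ₁ = 3.7π²/3.5777² ≈ 2.853
  n=2: λ₂ = 14.8π²/3.5777² ≈ 11.412 (4× faster decay)
  n=3: λ₃ = 33.3π²/3.5777² ≈ 25.677 (9× faster decay)
As t → ∞, higher modes decay exponentially faster. The n=1 mode dominates: T ~ c₁ sin(πx/3.5777) e^{-λ₁t}.
Decay rate: λ₁ = 3.7π²/3.5777² ≈ 2.853.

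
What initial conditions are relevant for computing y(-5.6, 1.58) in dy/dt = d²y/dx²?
The entire real line. The heat equation has infinite propagation speed: any initial disturbance instantly affects all points (though exponentially small far away).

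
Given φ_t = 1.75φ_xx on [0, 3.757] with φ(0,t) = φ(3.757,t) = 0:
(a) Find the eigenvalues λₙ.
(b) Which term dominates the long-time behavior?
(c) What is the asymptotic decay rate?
Eigenvalues: λₙ = 1.75n²π²/3.757².
First three modes:
  n=1: λ₁ = 1.75π²/3.757² ≈ 1.224
  n=2: λ₂ = 7π²/3.757² ≈ 4.895 (4× faster decay)
  n=3: λ₃ = 15.75π²/3.757² ≈ 11.013 (9× faster decay)
As t → ∞, higher modes decay exponentially faster. The n=1 mode dominates: φ ~ c₁ sin(πx/3.757) e^{-λ₁t}.
Decay rate: λ₁ = 1.75π²/3.757² ≈ 1.224.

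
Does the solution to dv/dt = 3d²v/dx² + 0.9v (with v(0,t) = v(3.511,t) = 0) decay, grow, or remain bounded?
v → 0. Diffusion dominates reaction (r=0.9 < κπ²/L²≈2.4); solution decays.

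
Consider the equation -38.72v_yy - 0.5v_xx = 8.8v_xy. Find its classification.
Rewriting in standard form: -0.5v_xx - 8.8v_xy - 38.72v_yy = 0. Parabolic. (A = -0.5, B = -8.8, C = -38.72 gives B² - 4AC = 0.)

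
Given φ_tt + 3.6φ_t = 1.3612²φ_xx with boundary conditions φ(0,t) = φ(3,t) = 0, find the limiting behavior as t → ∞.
φ → 0. Damping (γ=3.6) dissipates energy; oscillations decay exponentially.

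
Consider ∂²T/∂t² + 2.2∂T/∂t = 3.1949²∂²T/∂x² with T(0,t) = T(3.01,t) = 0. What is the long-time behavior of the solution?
As t → ∞, T → 0. Damping (γ=2.2) dissipates energy; oscillations decay exponentially.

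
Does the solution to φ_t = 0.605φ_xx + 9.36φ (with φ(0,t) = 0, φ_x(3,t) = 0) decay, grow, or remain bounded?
φ grows unboundedly. Reaction dominates diffusion (r=9.36 > κπ²/(4L²)≈0.17); solution grows exponentially.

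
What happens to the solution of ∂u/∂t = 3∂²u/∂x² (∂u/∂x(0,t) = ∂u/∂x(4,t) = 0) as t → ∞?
u → constant (steady state). Heat is conserved (no flux at boundaries); solution approaches the spatial average.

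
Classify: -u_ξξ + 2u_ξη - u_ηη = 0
Parabolic (discriminant = 0).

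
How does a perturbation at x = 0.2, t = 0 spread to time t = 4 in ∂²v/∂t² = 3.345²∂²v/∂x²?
Domain of influence: [-13.18, 13.58]. Data at x = 0.2 spreads outward at speed 3.345.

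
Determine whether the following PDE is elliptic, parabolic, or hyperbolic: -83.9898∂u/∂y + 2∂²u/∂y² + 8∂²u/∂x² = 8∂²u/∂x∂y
Rewriting in standard form: 8∂²u/∂x² - 8∂²u/∂x∂y + 2∂²u/∂y² - 83.9898∂u/∂y = 0. Coefficients: A = 8, B = -8, C = 2. B² - 4AC = 0, which is zero, so the equation is parabolic.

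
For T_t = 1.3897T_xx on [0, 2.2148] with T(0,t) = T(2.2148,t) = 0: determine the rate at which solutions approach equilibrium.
Eigenvalues: λₙ = 1.3897n²π²/2.2148².
First three modes:
  n=1: λ₁ = 1.3897π²/2.2148² ≈ 2.796
  n=2: λ₂ = 5.5588π²/2.2148² ≈ 11.184 (4× faster decay)
  n=3: λ₃ = 12.5073π²/2.2148² ≈ 25.165 (9× faster decay)
As t → ∞, higher modes decay exponentially faster. The n=1 mode dominates: T ~ c₁ sin(πx/2.2148) e^{-λ₁t}.
Decay rate: λ₁ = 1.3897π²/2.2148² ≈ 2.796.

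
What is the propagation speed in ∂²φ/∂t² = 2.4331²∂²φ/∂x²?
Speed = 2.4331. Information travels along characteristics x = x₀ ± 2.4331t.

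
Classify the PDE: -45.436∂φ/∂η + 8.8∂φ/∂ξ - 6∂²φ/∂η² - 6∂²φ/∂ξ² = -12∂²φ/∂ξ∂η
Rewriting in standard form: -6∂²φ/∂ξ² + 12∂²φ/∂ξ∂η - 6∂²φ/∂η² + 8.8∂φ/∂ξ - 45.436∂φ/∂η = 0. A = -6, B = 12, C = -6. Discriminant B² - 4AC = 0. Since 0 = 0, parabolic.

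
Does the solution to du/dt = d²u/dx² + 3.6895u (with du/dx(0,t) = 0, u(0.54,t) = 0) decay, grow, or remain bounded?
u → 0. Diffusion dominates reaction (r=3.6895 < κπ²/(4L²)≈8.46); solution decays.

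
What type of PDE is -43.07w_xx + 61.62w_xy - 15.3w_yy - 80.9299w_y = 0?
With A = -43.07, B = 61.62, C = -15.3, the discriminant is 1161.1404. This is a hyperbolic PDE.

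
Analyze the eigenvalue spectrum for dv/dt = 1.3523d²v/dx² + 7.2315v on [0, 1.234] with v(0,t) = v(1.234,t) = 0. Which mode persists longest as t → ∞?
Eigenvalues: λₙ = 1.3523n²π²/1.234² - 7.2315.
First three modes:
  n=1: λ₁ = 1.3523π²/1.234² - 7.2315 ≈ 1.533
  n=2: λ₂ = 5.4092π²/1.234² - 7.2315 ≈ 27.828
  n=3: λ₃ = 12.1707π²/1.234² - 7.2315 ≈ 71.652
Since 1.3523π²/1.234² ≈ 8.765 > 7.2315, all λₙ > 0.
The n=1 mode decays slowest → dominates as t → ∞.
Asymptotic: v ~ c₁ sin(πx/1.234) e^{-λ₁t} with decay rate λ₁ ≈ 1.533.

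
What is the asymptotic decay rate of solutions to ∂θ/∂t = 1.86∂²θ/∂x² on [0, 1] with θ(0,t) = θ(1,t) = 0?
Eigenvalues: λₙ = 1.86n²π².
First three modes:
  n=1: λ₁ = 1.86π² ≈ 18.357
  n=2: λ₂ = 7.44π² ≈ 73.43 (4× faster decay)
  n=3: λ₃ = 16.74π² ≈ 165.217 (9× faster decay)
As t → ∞, higher modes decay exponentially faster. The n=1 mode dominates: θ ~ c₁ sin(πx) e^{-λ₁t}.
Decay rate: λ₁ = 1.86π² ≈ 18.357.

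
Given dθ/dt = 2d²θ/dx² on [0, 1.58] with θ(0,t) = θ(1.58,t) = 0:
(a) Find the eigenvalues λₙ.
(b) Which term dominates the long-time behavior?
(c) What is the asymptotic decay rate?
Eigenvalues: λₙ = 2n²π²/1.58².
First three modes:
  n=1: λ₁ = 2π²/1.58² ≈ 7.907
  n=2: λ₂ = 8π²/1.58² ≈ 31.628 (4× faster decay)
  n=3: λ₃ = 18π²/1.58² ≈ 71.164 (9× faster decay)
As t → ∞, higher modes decay exponentially faster. The n=1 mode dominates: θ ~ c₁ sin(πx/1.58) e^{-λ₁t}.
Decay rate: λ₁ = 2π²/1.58² ≈ 7.907.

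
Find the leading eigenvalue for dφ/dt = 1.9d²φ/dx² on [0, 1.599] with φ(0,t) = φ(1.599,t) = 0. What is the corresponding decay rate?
Eigenvalues: λₙ = 1.9n²π²/1.599².
First three modes:
  n=1: λ₁ = 1.9π²/1.599² ≈ 7.334
  n=2: λ₂ = 7.6π²/1.599² ≈ 29.337 (4× faster decay)
  n=3: λ₃ = 17.1π²/1.599² ≈ 66.008 (9× faster decay)
As t → ∞, higher modes decay exponentially faster. The n=1 mode dominates: φ ~ c₁ sin(πx/1.599) e^{-λ₁t}.
Decay rate: λ₁ = 1.9π²/1.599² ≈ 7.334.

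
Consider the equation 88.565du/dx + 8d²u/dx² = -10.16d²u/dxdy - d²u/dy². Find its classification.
Rewriting in standard form: 8d²u/dx² + 10.16d²u/dxdy + d²u/dy² + 88.565du/dx = 0. Hyperbolic. (A = 8, B = 10.16, C = 1 gives B² - 4AC = 71.2256.)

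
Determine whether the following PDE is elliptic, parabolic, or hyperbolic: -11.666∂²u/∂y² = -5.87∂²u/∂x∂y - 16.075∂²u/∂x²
Rewriting in standard form: 16.075∂²u/∂x² + 5.87∂²u/∂x∂y - 11.666∂²u/∂y² = 0. Coefficients: A = 16.075, B = 5.87, C = -11.666. B² - 4AC = 784.5807, which is positive, so the equation is hyperbolic.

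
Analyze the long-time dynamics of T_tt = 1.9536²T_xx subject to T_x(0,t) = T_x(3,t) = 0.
Long-time behavior: T oscillates about a mean that drifts linearly in t (generically unbounded; no decay). There is no damping, so the nonconstant modes persist as standing waves (energy conserved, no decay). But with Neumann conditions at both ends the constant mode has eigenvalue 0: the spatial mean M(t) of T satisfies M'' = 0, so M(t) = M(0) + M'(0)·t. Unless the initial velocity has zero mean (∫T_t(x,0)dx = 0), the solution grows linearly in t (unbounded, though not exponentially); if it does have zero mean, the solution stays bounded and simply oscillates.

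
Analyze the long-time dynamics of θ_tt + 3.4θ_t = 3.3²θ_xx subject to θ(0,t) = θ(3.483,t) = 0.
Long-time behavior: θ → 0. Damping (γ=3.4) dissipates energy; oscillations decay exponentially.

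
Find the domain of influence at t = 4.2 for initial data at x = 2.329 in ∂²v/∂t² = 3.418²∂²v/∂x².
Domain of influence: [-12.0266, 16.6846]. Data at x = 2.329 spreads outward at speed 3.418.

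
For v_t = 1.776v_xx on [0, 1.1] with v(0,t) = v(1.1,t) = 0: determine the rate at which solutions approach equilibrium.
Eigenvalues: λₙ = 1.776n²π²/1.1².
First three modes:
  n=1: λ₁ = 1.776π²/1.1² ≈ 14.486
  n=2: λ₂ = 7.104π²/1.1² ≈ 57.945 (4× faster decay)
  n=3: λ₃ = 15.984π²/1.1² ≈ 130.377 (9× faster decay)
As t → ∞, higher modes decay exponentially faster. The n=1 mode dominates: v ~ c₁ sin(πx/1.1) e^{-λ₁t}.
Decay rate: λ₁ = 1.776π²/1.1² ≈ 14.486.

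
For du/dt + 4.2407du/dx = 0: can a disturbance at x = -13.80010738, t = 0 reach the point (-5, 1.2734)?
No. Only data at x = -10.40010738 affects (-5, 1.2734). Advection has one-way propagation along characteristics.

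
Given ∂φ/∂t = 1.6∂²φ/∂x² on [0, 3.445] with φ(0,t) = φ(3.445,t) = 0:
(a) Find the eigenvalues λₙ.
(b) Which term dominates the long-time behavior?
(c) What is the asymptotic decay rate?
Eigenvalues: λₙ = 1.6n²π²/3.445².
First three modes:
  n=1: λ₁ = 1.6π²/3.445² ≈ 1.331
  n=2: λ₂ = 6.4π²/3.445² ≈ 5.322 (4× faster decay)
  n=3: λ₃ = 14.4π²/3.445² ≈ 11.975 (9× faster decay)
As t → ∞, higher modes decay exponentially faster. The n=1 mode dominates: φ ~ c₁ sin(πx/3.445) e^{-λ₁t}.
Decay rate: λ₁ = 1.6π²/3.445² ≈ 1.331.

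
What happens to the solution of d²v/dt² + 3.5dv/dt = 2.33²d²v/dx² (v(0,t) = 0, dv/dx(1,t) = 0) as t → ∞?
v → 0. Damping (γ=3.5) dissipates energy; oscillations decay exponentially.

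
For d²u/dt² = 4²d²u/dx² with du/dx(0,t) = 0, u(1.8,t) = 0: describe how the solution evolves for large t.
u oscillates (no decay). Energy is conserved; the solution oscillates indefinitely as standing waves.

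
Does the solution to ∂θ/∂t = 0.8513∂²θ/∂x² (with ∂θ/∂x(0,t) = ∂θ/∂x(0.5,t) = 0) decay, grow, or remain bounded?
θ → constant (steady state). Heat is conserved (no flux at boundaries); solution approaches the spatial average.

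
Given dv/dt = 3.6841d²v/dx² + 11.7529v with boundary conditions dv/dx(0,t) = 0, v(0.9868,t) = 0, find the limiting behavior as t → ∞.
v grows unboundedly. Reaction dominates diffusion (r=11.7529 > κπ²/(4L²)≈9.33); solution grows exponentially.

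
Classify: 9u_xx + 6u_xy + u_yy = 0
Parabolic (discriminant = 0).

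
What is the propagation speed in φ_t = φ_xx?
Infinite. The heat equation is parabolic, not hyperbolic, so disturbances propagate instantly.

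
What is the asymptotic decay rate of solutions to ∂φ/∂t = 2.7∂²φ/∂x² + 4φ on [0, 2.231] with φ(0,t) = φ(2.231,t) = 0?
Eigenvalues: λₙ = 2.7n²π²/2.231² - 4.
First three modes:
  n=1: λ₁ = 2.7π²/2.231² - 4 ≈ 1.354
  n=2: λ₂ = 10.8π²/2.231² - 4 ≈ 17.415
  n=3: λ₃ = 24.3π²/2.231² - 4 ≈ 44.184
Since 2.7π²/2.231² ≈ 5.354 > 4, all λₙ > 0.
The n=1 mode decays slowest → dominates as t → ∞.
Asymptotic: φ ~ c₁ sin(πx/2.231) e^{-λ₁t} with decay rate λ₁ ≈ 1.354.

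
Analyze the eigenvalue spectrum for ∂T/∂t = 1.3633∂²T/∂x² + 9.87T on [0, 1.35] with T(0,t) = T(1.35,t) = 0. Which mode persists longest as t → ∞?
Eigenvalues: λₙ = 1.3633n²π²/1.35² - 9.87.
First three modes:
  n=1: λ₁ = 1.3633π²/1.35² - 9.87 ≈ -2.487
  n=2: λ₂ = 5.4532π²/1.35² - 9.87 ≈ 19.661
  n=3: λ₃ = 12.2697π²/1.35² - 9.87 ≈ 56.576
Since 1.3633π²/1.35² ≈ 7.383 < 9.87, λ₁ < 0.
The n=1 mode grows fastest (−λₙ is largest for n=1) → dominates.
Asymptotic: T ~ c₁ sin(πx/1.35) e^{2.487t} (exponential growth at rate −λ₁ ≈ 2.487).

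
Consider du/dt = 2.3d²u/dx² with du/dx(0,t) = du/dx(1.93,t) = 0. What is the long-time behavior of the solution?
As t → ∞, u → constant (steady state). Heat is conserved (no flux at boundaries); solution approaches the spatial average.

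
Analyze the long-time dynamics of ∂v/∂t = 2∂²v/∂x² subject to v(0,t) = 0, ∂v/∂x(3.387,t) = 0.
Long-time behavior: v → 0. Heat escapes through the Dirichlet boundary.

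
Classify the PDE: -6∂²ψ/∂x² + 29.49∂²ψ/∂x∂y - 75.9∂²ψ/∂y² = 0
A = -6, B = 29.49, C = -75.9. Discriminant B² - 4AC = -951.9399. Since -951.9399 < 0, elliptic.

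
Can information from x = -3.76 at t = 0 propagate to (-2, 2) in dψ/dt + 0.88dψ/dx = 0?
Yes. The characteristic through (-2, 2) passes through x = -3.76.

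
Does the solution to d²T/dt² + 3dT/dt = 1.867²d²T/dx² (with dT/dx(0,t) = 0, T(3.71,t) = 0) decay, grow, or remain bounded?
T → 0. Damping (γ=3) dissipates energy; oscillations decay exponentially.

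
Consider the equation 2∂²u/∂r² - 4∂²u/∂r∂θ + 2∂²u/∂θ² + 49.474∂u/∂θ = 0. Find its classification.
Parabolic. (A = 2, B = -4, C = 2 gives B² - 4AC = 0.)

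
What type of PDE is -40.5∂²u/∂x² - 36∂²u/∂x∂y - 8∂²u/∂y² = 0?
With A = -40.5, B = -36, C = -8, the discriminant is 0. This is a parabolic PDE.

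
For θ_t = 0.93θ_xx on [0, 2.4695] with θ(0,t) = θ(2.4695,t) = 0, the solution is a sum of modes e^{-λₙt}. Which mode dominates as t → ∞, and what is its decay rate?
Eigenvalues: λₙ = 0.93n²π²/2.4695².
First three modes:
  n=1: λ₁ = 0.93π²/2.4695² ≈ 1.505
  n=2: λ₂ = 3.72π²/2.4695² ≈ 6.02 (4× faster decay)
  n=3: λ₃ = 8.37π²/2.4695² ≈ 13.546 (9× faster decay)
As t → ∞, higher modes decay exponentially faster. The n=1 mode dominates: θ ~ c₁ sin(πx/2.4695) e^{-λ₁t}.
Decay rate: λ₁ = 0.93π²/2.4695² ≈ 1.505.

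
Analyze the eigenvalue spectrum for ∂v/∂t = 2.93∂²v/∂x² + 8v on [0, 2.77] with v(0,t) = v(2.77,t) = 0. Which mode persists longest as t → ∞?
Eigenvalues: λₙ = 2.93n²π²/2.77² - 8.
First three modes:
  n=1: λ₁ = 2.93π²/2.77² - 8 ≈ -4.231
  n=2: λ₂ = 11.72π²/2.77² - 8 ≈ 7.075
  n=3: λ₃ = 26.37π²/2.77² - 8 ≈ 25.92
Since 2.93π²/2.77² ≈ 3.769 < 8, λ₁ < 0.
The n=1 mode grows fastest (−λₙ is largest for n=1) → dominates.
Asymptotic: v ~ c₁ sin(πx/2.77) e^{4.231t} (exponential growth at rate −λ₁ ≈ 4.231).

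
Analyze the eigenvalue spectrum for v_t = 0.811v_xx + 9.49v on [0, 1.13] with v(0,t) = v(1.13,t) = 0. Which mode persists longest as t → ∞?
Eigenvalues: λₙ = 0.811n²π²/1.13² - 9.49.
First three modes:
  n=1: λ₁ = 0.811π²/1.13² - 9.49 ≈ -3.221
  n=2: λ₂ = 3.244π²/1.13² - 9.49 ≈ 15.584
  n=3: λ₃ = 7.299π²/1.13² - 9.49 ≈ 46.927
Since 0.811π²/1.13² ≈ 6.269 < 9.49, λ₁ < 0.
The n=1 mode grows fastest (−λₙ is largest for n=1) → dominates.
Asymptotic: v ~ c₁ sin(πx/1.13) e^{3.221t} (exponential growth at rate −λ₁ ≈ 3.221).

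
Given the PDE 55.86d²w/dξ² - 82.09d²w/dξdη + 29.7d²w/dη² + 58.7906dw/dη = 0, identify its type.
The second-order coefficients are A = 55.86, B = -82.09, C = 29.7. Since B² - 4AC = 102.6001 > 0, this is a hyperbolic PDE.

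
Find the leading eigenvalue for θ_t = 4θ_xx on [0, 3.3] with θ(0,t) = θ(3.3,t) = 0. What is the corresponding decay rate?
Eigenvalues: λₙ = 4n²π²/3.3².
First three modes:
  n=1: λ₁ = 4π²/3.3² ≈ 3.625
  n=2: λ₂ = 16π²/3.3² ≈ 14.501 (4× faster decay)
  n=3: λ₃ = 36π²/3.3² ≈ 32.627 (9× faster decay)
As t → ∞, higher modes decay exponentially faster. The n=1 mode dominates: θ ~ c₁ sin(πx/3.3) e^{-λ₁t}.
Decay rate: λ₁ = 4π²/3.3² ≈ 3.625.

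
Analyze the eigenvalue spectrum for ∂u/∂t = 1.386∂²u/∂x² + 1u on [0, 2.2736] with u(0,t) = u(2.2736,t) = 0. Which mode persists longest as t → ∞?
Eigenvalues: λₙ = 1.386n²π²/2.2736² - 1.
First three modes:
  n=1: λ₁ = 1.386π²/2.2736² - 1 ≈ 1.646
  n=2: λ₂ = 5.544π²/2.2736² - 1 ≈ 9.585
  n=3: λ₃ = 12.474π²/2.2736² - 1 ≈ 22.816
Since 1.386π²/2.2736² ≈ 2.646 > 1, all λₙ > 0.
The n=1 mode decays slowest → dominates as t → ∞.
Asymptotic: u ~ c₁ sin(πx/2.2736) e^{-λ₁t} with decay rate λ₁ ≈ 1.646.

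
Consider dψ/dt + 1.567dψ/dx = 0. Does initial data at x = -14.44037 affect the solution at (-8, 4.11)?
Yes. The characteristic through (-8, 4.11) passes through x = -14.44037.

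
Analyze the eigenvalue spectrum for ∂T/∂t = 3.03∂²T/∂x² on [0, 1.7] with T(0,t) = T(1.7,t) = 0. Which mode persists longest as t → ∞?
Eigenvalues: λₙ = 3.03n²π²/1.7².
First three modes:
  n=1: λ₁ = 3.03π²/1.7² ≈ 10.348
  n=2: λ₂ = 12.12π²/1.7² ≈ 41.391 (4× faster decay)
  n=3: λ₃ = 27.27π²/1.7² ≈ 93.129 (9× faster decay)
As t → ∞, higher modes decay exponentially faster. The n=1 mode dominates: T ~ c₁ sin(πx/1.7) e^{-λ₁t}.
Decay rate: λ₁ = 3.03π²/1.7² ≈ 10.348.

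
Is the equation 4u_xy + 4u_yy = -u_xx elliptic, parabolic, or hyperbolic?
Rewriting in standard form: u_xx + 4u_xy + 4u_yy = 0. Computing B² - 4AC with A = 1, B = 4, C = 4: discriminant = 0 (zero). Answer: parabolic.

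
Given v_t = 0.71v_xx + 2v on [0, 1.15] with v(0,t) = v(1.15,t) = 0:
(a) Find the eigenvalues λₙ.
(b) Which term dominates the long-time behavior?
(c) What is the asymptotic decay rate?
Eigenvalues: λₙ = 0.71n²π²/1.15² - 2.
First three modes:
  n=1: λ₁ = 0.71π²/1.15² - 2 ≈ 3.299
  n=2: λ₂ = 2.84π²/1.15² - 2 ≈ 19.194
  n=3: λ₃ = 6.39π²/1.15² - 2 ≈ 45.688
Since 0.71π²/1.15² ≈ 5.299 > 2, all λₙ > 0.
The n=1 mode decays slowest → dominates as t → ∞.
Asymptotic: v ~ c₁ sin(πx/1.15) e^{-λ₁t} with decay rate λ₁ ≈ 3.299.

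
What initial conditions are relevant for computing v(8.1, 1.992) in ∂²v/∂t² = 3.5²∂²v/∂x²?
Domain of dependence: [1.128, 15.072]. Signals travel at speed 3.5, so data within |x - 8.1| ≤ 3.5·1.992 = 6.972 can reach the point.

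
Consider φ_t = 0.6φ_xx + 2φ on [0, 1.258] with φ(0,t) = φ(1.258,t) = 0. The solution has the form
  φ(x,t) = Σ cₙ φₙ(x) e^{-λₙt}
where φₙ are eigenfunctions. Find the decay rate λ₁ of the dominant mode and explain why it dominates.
Eigenvalues: λₙ = 0.6n²π²/1.258² - 2.
First three modes:
  n=1: λ₁ = 0.6π²/1.258² - 2 ≈ 1.742
  n=2: λ₂ = 2.4π²/1.258² - 2 ≈ 12.968
  n=3: λ₃ = 5.4π²/1.258² - 2 ≈ 31.677
Since 0.6π²/1.258² ≈ 3.742 > 2, all λₙ > 0.
The n=1 mode decays slowest → dominates as t → ∞.
Asymptotic: φ ~ c₁ sin(πx/1.258) e^{-λ₁t} with decay rate λ₁ ≈ 1.742.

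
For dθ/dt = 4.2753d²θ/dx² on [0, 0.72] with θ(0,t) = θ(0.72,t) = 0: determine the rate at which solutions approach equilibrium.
Eigenvalues: λₙ = 4.2753n²π²/0.72².
First three modes:
  n=1: λ₁ = 4.2753π²/0.72² ≈ 81.396
  n=2: λ₂ = 17.1012π²/0.72² ≈ 325.583 (4× faster decay)
  n=3: λ₃ = 38.4777π²/0.72² ≈ 732.561 (9× faster decay)
As t → ∞, higher modes decay exponentially faster. The n=1 mode dominates: θ ~ c₁ sin(πx/0.72) e^{-λ₁t}.
Decay rate: λ₁ = 4.2753π²/0.72² ≈ 81.396.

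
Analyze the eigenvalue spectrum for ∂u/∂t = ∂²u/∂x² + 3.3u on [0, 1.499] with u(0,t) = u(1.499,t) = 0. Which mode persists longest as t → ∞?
Eigenvalues: λₙ = n²π²/1.499² - 3.3.
First three modes:
  n=1: λ₁ = π²/1.499² - 3.3 ≈ 1.092
  n=2: λ₂ = 4π²/1.499² - 3.3 ≈ 14.269
  n=3: λ₃ = 9π²/1.499² - 3.3 ≈ 36.231
Since π²/1.499² ≈ 4.392 > 3.3, all λₙ > 0.
The n=1 mode decays slowest → dominates as t → ∞.
Asymptotic: u ~ c₁ sin(πx/1.499) e^{-λ₁t} with decay rate λ₁ ≈ 1.092.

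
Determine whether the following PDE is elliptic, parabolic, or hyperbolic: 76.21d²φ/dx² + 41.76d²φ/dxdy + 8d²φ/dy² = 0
Coefficients: A = 76.21, B = 41.76, C = 8. B² - 4AC = -694.8224, which is negative, so the equation is elliptic.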